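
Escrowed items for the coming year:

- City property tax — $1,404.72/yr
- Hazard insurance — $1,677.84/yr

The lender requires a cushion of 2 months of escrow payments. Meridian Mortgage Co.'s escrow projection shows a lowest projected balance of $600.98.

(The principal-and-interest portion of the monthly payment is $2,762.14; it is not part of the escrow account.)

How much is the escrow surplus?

$87.22

City property tax = $1,404.72 annually
Hazard insurance = $1,677.84 annually
Total per year = $1,404.72 + $1,677.84 = $3,082.56
Per month = $3,082.56 ÷ 12 = $256.88
Required cushion = 2 × $256.88 = $513.76
Excess over cushion: $600.98 − $513.76 = $87.22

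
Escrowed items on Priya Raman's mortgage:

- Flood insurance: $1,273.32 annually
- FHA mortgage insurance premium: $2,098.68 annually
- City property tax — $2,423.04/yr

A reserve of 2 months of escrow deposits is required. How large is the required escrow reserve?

$965.84

Flood insurance = $1,273.32
FHA mortgage insurance premium = $2,098.68
City property tax = $2,423.04
Annual escrow total = $1,273.32 + $2,098.68 + $2,423.04 = $5,795.04
Monthly escrow = $5,795.04 / 12 = $482.92
Reserve = 2 × $482.92 = $965.84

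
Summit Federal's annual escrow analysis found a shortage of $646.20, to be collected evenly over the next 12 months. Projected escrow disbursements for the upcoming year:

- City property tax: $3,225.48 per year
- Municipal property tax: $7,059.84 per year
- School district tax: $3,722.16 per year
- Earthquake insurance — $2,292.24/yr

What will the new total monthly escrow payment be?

City property tax = $3,225.48 annually
Municipal property tax = $7,059.84 annually
School district tax = $3,722.16 annually
Earthquake insurance = $2,292.24 annually
Total annual escrow = $3,225.48 + $7,059.84 + $3,722.16 + $2,292.24 = $16,299.72
Monthly = $16,299.72 ÷ 12 = $1,358.31
Shortage spread = $646.20 ÷ 12 = $53.85/mo
Adjusted monthly = $1,358.31 + $53.85 = $1,412.16

$1,412.16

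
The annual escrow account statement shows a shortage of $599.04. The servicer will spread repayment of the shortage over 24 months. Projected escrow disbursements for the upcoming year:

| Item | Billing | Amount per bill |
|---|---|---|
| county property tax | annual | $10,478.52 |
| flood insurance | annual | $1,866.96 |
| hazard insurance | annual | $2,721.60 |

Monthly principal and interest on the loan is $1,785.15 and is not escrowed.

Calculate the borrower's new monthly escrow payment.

$1,280.55

County property tax — $10,478.52 annually
Flood insurance — $1,866.96 annually
Hazard insurance — $2,721.60 annually
Total annual escrow = $10,478.52 + $1,866.96 + $2,721.60 = $15,067.08
Monthly escrow = $15,067.08 ÷ 12 = $1,255.59
Shortage per month = $599.04 / 24 = $24.96
Adjusted monthly = $1,255.59 + $24.96 = $1,280.55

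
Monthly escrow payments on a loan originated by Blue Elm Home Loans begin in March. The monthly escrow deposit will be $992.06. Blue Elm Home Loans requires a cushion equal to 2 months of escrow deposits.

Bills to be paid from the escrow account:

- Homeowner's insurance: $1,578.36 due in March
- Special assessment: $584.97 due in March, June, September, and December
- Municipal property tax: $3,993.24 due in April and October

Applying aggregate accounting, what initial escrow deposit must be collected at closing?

$6,156.57

Cushion = 2 × $992.06 = $1,984.12
Trial balance (start $0, +$992.06 each month, − disbursements):
  Mar: +$992.06 − $2,163.33 → -$1,171.27
  Apr: +$992.06 − $3,993.24 → -$4,172.45
  May: +$992.06 → -$3,180.39
  Jun: +$992.06 − $584.97 → -$2,773.30
  Jul: +$992.06 → -$1,781.24
  Aug: +$992.06 → -$789.18
  Sep: +$992.06 − $584.97 → -$382.09
  Oct: +$992.06 − $3,993.24 → -$3,383.27
  Nov: +$992.06 → -$2,391.21
  Dec: +$992.06 − $584.97 → -$1,984.12
  Jan: +$992.06 → -$992.06
  Feb: +$992.06 → $0.00
Lowest trial balance = -$4,172.45 (Apr)
Initial deposit = cushion − low point = $1,984.12 − (-$4,172.45) = $6,156.57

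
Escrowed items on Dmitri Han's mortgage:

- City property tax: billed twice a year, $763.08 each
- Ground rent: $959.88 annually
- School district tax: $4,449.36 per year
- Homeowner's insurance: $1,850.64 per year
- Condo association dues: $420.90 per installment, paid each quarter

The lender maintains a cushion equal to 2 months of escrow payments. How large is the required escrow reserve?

$1,744.94

City property tax = $763.08 × 2 = $1,526.16
Ground rent = $959.88
School district tax = $4,449.36
Homeowner's insurance = $1,850.64
Condo association dues = $420.90 × 4 = $1,683.60
Total annual escrow = $1,526.16 + $959.88 + $4,449.36 + $1,850.64 + $1,683.60 = $10,469.64
Base monthly escrow = $10,469.64 ÷ 12 = $872.47
Cushion = 2 × $872.47 = $1,744.94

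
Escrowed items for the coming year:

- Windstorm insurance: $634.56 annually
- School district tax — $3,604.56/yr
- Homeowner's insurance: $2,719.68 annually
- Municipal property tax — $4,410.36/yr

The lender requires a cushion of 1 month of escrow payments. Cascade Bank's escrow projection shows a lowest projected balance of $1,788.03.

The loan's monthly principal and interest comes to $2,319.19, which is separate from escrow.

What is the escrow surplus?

$840.60

Windstorm insurance: $634.56 annually
School district tax: $3,604.56 annually
Homeowner's insurance: $2,719.68 annually
Municipal property tax: $4,410.36 annually
Total per year = $11,369.16
Monthly = $11,369.16 / 12 = $947.43
Required reserve = 1 × $947.43 = $947.43
Surplus = $1,788.03 − $947.43 = $840.60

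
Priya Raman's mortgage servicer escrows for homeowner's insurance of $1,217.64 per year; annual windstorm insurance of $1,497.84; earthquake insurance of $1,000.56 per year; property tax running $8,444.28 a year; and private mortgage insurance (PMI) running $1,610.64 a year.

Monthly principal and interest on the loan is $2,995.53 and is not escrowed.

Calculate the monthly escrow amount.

Homeowner's insurance = $1,217.64 annually
Windstorm insurance = $1,497.84 annually
Earthquake insurance = $1,000.56 annually
Property tax = $8,444.28 annually
Private mortgage insurance (PMI) = $1,610.64 annually
Combined annual = $1,217.64 + $1,497.84 + $1,000.56 + $8,444.28 + $1,610.64 = $13,770.96
Monthly = $13,770.96 ÷ 12 = $1,147.58

$1,147.58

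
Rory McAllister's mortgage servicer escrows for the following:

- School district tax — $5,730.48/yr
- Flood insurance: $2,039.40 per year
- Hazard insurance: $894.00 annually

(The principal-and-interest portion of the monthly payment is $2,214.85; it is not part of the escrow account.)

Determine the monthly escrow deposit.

$721.99

School district tax = $5,730.48 per year
Flood insurance = $2,039.40 per year
Hazard insurance = $894.00 per year
Annual escrow total = $5,730.48 + $2,039.40 + $894.00 = $8,663.88
Monthly escrow = $8,663.88 ÷ 12 = $721.99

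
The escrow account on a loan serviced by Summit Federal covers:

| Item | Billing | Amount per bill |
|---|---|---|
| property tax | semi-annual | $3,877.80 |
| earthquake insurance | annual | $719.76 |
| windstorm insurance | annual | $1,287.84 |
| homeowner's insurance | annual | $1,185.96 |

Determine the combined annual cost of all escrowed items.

$10,949.16

Property tax: $3,877.80 × 2 = $7,755.60 annually
Earthquake insurance: $719.76 annually
Windstorm insurance: $1,287.84 annually
Homeowner's insurance: $1,185.96 annually
Yearly total = $7,755.60 + $719.76 + $1,287.84 + $1,185.96 = $10,949.16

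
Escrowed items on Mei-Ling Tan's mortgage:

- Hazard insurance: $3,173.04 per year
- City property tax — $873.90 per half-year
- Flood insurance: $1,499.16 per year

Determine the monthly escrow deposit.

$535.00

Hazard insurance = $3,173.04
City property tax = $873.90 × 2 = $1,747.80
Flood insurance = $1,499.16
Combined annual = $6,420.00
Base monthly escrow = $6,420.00 ÷ 12 = $535.00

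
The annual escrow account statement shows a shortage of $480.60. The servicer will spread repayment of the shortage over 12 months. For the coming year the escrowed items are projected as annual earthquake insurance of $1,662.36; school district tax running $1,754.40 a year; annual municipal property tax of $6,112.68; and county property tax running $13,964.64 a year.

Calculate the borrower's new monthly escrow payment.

$1,997.89

Earthquake insurance: $1,662.36 per year
School district tax: $1,754.40 per year
Municipal property tax: $6,112.68 per year
County property tax: $13,964.64 per year
Yearly total = $1,662.36 + $1,754.40 + $6,112.68 + $13,964.64 = $23,494.08
Monthly escrow = $23,494.08 ÷ 12 = $1,957.84
Shortage per month = $480.60 / 12 = $40.05
New monthly escrow = $1,957.84 + $40.05 = $1,997.89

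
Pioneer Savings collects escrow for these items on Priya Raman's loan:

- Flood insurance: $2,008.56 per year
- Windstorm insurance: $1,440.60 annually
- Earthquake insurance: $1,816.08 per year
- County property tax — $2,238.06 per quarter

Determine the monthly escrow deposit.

Flood insurance — $2,008.56 annually
Windstorm insurance — $1,440.60 annually
Earthquake insurance — $1,816.08 annually
County property tax — $2,238.06 × 4 = $8,952.24 annually
Combined annual = $2,008.56 + $1,440.60 + $1,816.08 + $8,952.24 = $14,217.48
Monthly escrow = $14,217.48 / 12 = $1,184.79

$1,184.79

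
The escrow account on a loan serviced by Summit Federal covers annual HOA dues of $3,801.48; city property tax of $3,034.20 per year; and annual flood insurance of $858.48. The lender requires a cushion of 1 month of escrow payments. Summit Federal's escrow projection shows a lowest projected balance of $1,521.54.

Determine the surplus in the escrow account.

$880.36

HOA dues = $3,801.48
City property tax = $3,034.20
Flood insurance = $858.48
Total annual escrow = $7,694.16
Monthly = $7,694.16 ÷ 12 = $641.18
Required cushion = 1 × $641.18 = $641.18
Excess over cushion: $1,521.54 − $641.18 = $880.36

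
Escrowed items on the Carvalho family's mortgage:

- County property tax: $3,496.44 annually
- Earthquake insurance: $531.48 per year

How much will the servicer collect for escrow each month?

County property tax: $3,496.44 annually
Earthquake insurance: $531.48 annually
Total per year = $3,496.44 + $531.48 = $4,027.92
Monthly = $4,027.92 / 12 = $335.66

$335.66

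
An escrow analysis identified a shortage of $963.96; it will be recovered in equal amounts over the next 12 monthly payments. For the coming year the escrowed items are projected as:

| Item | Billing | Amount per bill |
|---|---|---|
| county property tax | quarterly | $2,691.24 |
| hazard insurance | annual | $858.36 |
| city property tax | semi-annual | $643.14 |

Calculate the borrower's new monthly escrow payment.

$1,156.13

County property tax = $2,691.24 × 4 = $10,764.96/yr
Hazard insurance = $858.36/yr
City property tax = $643.14 × 2 = $1,286.28/yr
Total per year = $10,764.96 + $858.36 + $1,286.28 = $12,909.60
Per month = $12,909.60 / 12 = $1,075.80
Shortage per month = $963.96 / 12 = $80.33
New monthly escrow = $1,075.80 + $80.33 = $1,156.13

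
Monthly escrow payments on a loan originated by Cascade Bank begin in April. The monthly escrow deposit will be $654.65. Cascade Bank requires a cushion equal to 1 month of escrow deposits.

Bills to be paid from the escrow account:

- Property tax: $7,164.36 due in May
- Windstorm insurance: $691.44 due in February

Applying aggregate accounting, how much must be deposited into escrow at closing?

$6,509.71

Cushion = 1 × $654.65 = $654.65
Trial balance (start $0, +$654.65 each month, − disbursements):
  Apr: +$654.65 → $654.65
  May: +$654.65 − $7,164.36 → -$5,855.06
  Jun: +$654.65 → -$5,200.41
  Jul: +$654.65 → -$4,545.76
  Aug: +$654.65 → -$3,891.11
  Sep: +$654.65 → -$3,236.46
  Oct: +$654.65 → -$2,581.81
  Nov: +$654.65 → -$1,927.16
  Dec: +$654.65 → -$1,272.51
  Jan: +$654.65 → -$617.86
  Feb: +$654.65 − $691.44 → -$654.65
  Mar: +$654.65 → $0.00
Lowest trial balance = -$5,855.06 (May)
Initial deposit = cushion − low point = $654.65 − (-$5,855.06) = $6,509.71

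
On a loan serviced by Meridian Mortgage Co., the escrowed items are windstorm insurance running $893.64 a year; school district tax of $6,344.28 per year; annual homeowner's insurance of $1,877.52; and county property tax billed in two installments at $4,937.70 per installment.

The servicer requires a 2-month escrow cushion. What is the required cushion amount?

Windstorm insurance = $893.64 annually
School district tax = $6,344.28 annually
Homeowner's insurance = $1,877.52 annually
County property tax = $4,937.70 × 2 = $9,875.40 annually
Annual escrow total = $893.64 + $6,344.28 + $1,877.52 + $9,875.40 = $18,990.84
Base monthly escrow = $18,990.84 / 12 = $1,582.57
Required cushion = 2 × $1,582.57 = $3,165.14

$3,165.14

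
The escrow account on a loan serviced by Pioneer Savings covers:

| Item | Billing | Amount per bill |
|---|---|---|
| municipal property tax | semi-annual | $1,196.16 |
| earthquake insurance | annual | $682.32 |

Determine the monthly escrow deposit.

$256.22

Municipal property tax = $1,196.16 × 2 = $2,392.32 per year
Earthquake insurance = $682.32 per year
Combined annual = $3,074.64
Monthly escrow = $3,074.64 / 12 = $256.22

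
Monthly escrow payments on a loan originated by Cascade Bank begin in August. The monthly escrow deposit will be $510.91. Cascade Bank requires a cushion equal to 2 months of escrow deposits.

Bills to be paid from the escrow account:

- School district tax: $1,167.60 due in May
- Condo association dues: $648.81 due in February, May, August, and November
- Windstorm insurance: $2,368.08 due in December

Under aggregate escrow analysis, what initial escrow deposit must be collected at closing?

Cushion = 2 × $510.91 = $1,021.82
Trial balance (start $0, +$510.91 each month, − disbursements):
  Aug: +$510.91 − $648.81 → -$137.90
  Sep: +$510.91 → $373.01
  Oct: +$510.91 → $883.92
  Nov: +$510.91 − $648.81 → $746.02
  Dec: +$510.91 − $2,368.08 → -$1,111.15
  Jan: +$510.91 → -$600.24
  Feb: +$510.91 − $648.81 → -$738.14
  Mar: +$510.91 → -$227.23
  Apr: +$510.91 → $283.68
  May: +$510.91 − $1,816.41 → -$1,021.82
  Jun: +$510.91 → -$510.91
  Jul: +$510.91 → $0.00
Lowest trial balance = -$1,111.15 (Dec)
Initial deposit = cushion − low point = $1,021.82 − (-$1,111.15) = $2,132.97

$2,132.97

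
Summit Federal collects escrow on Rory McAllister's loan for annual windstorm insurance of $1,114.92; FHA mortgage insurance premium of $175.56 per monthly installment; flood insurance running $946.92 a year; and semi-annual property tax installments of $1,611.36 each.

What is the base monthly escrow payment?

$615.94

Windstorm insurance — $1,114.92/yr
FHA mortgage insurance premium — $175.56 × 12 = $2,106.72/yr
Flood insurance — $946.92/yr
Property tax — $1,611.36 × 2 = $3,222.72/yr
Yearly total = $7,391.28
Monthly escrow = $7,391.28 / 12 = $615.94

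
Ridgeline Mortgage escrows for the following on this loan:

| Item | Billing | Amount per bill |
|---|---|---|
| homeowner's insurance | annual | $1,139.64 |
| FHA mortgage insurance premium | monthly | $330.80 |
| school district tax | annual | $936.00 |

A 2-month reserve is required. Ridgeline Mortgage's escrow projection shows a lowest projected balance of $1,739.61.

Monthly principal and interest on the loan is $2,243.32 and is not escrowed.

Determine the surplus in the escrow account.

$732.07

Homeowner's insurance = $1,139.64 annually
FHA mortgage insurance premium = $330.80 × 12 = $3,969.60 annually
School district tax = $936.00 annually
Annual escrow total = $1,139.64 + $3,969.60 + $936.00 = $6,045.24
Base monthly escrow = $6,045.24 / 12 = $503.77
Cushion = 2 × $503.77 = $1,007.54
Excess over cushion: $1,739.61 − $1,007.54 = $732.07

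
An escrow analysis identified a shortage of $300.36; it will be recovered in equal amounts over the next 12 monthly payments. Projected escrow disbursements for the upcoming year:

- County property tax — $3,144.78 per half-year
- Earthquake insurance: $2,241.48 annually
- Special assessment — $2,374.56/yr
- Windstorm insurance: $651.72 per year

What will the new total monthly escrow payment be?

County property tax: $3,144.78 × 2 = $6,289.56 per year
Earthquake insurance: $2,241.48 per year
Special assessment: $2,374.56 per year
Windstorm insurance: $651.72 per year
Combined annual = $6,289.56 + $2,241.48 + $2,374.56 + $651.72 = $11,557.32
Monthly escrow = $11,557.32 ÷ 12 = $963.11
Shortage spread = $300.36 / 12 = $25.03/mo
New monthly escrow = $963.11 + $25.03 = $988.14

$988.14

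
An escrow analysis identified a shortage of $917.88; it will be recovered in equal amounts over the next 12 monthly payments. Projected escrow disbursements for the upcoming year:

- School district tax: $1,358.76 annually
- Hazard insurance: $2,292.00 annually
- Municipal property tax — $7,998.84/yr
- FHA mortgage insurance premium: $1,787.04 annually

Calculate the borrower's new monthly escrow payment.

School district tax — $1,358.76/yr
Hazard insurance — $2,292.00/yr
Municipal property tax — $7,998.84/yr
FHA mortgage insurance premium — $1,787.04/yr
Yearly total = $1,358.76 + $2,292.00 + $7,998.84 + $1,787.04 = $13,436.64
Base monthly escrow = $13,436.64 ÷ 12 = $1,119.72
Shortage per month = $917.88 / 12 = $76.49
New monthly escrow = $1,119.72 + $76.49 = $1,196.21

$1,196.21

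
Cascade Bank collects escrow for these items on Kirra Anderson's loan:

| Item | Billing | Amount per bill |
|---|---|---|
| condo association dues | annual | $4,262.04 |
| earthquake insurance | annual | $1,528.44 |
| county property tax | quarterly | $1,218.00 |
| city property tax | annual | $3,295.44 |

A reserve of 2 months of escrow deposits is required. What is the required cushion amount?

Condo association dues — $4,262.04 annually
Earthquake insurance — $1,528.44 annually
County property tax — $1,218.00 × 4 = $4,872.00 annually
City property tax — $3,295.44 annually
Yearly total = $4,262.04 + $1,528.44 + $4,872.00 + $3,295.44 = $13,957.92
Base monthly escrow = $13,957.92 / 12 = $1,163.16
Reserve = 2 × $1,163.16 = $2,326.32

$2,326.32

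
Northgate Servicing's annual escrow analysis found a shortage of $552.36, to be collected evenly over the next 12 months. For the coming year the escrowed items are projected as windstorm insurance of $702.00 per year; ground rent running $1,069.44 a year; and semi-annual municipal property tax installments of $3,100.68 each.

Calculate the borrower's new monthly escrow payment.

$710.43

Windstorm insurance: $702.00
Ground rent: $1,069.44
Municipal property tax: $3,100.68 × 2 = $6,201.36
Annual escrow total = $7,972.80
Per month = $7,972.80 / 12 = $664.40
Shortage per month = $552.36 ÷ 12 = $46.03
Adjusted monthly = $664.40 + $46.03 = $710.43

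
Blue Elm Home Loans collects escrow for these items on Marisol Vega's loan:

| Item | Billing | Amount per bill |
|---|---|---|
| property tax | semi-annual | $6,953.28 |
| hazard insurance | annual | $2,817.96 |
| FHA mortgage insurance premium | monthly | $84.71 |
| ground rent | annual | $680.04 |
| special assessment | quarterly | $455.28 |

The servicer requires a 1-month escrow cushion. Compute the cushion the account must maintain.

Property tax — $6,953.28 × 2 = $13,906.56 annually
Hazard insurance — $2,817.96 annually
FHA mortgage insurance premium — $84.71 × 12 = $1,016.52 annually
Ground rent — $680.04 annually
Special assessment — $455.28 × 4 = $1,821.12 annually
Yearly total = $13,906.56 + $2,817.96 + $1,016.52 + $680.04 + $1,821.12 = $20,242.20
Monthly = $20,242.20 ÷ 12 = $1,686.85
Cushion = 1 × $1,686.85 = $1,686.85

$1,686.85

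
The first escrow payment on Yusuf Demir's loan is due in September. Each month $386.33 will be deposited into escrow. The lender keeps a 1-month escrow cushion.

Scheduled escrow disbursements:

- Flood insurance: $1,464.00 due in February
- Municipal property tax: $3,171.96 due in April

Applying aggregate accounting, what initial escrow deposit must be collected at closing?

Cushion = 1 × $386.33 = $386.33
Trial balance (start $0, +$386.33 each month, − disbursements):
  Sep: +$386.33 → $386.33
  Oct: +$386.33 → $772.66
  Nov: +$386.33 → $1,158.99
  Dec: +$386.33 → $1,545.32
  Jan: +$386.33 → $1,931.65
  Feb: +$386.33 − $1,464.00 → $853.98
  Mar: +$386.33 → $1,240.31
  Apr: +$386.33 − $3,171.96 → -$1,545.32
  May: +$386.33 → -$1,158.99
  Jun: +$386.33 → -$772.66
  Jul: +$386.33 → -$386.33
  Aug: +$386.33 → $0.00
Lowest trial balance = -$1,545.32 (Apr)
Initial deposit = cushion − low point = $386.33 − (-$1,545.32) = $1,931.65

$1,931.65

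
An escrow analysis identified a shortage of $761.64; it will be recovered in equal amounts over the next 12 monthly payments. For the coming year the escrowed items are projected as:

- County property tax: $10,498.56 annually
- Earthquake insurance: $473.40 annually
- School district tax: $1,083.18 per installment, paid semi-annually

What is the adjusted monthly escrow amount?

County property tax = $10,498.56 per year
Earthquake insurance = $473.40 per year
School district tax = $1,083.18 × 2 = $2,166.36 per year
Total per year = $10,498.56 + $473.40 + $2,166.36 = $13,138.32
Base monthly escrow = $13,138.32 ÷ 12 = $1,094.86
Shortage spread = $761.64 ÷ 12 = $63.47/mo
New monthly escrow = $1,094.86 + $63.47 = $1,158.33

$1,158.33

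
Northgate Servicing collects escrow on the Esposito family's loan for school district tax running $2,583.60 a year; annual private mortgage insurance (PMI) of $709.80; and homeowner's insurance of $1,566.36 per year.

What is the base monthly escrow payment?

School district tax: $2,583.60 per year
Private mortgage insurance (PMI): $709.80 per year
Homeowner's insurance: $1,566.36 per year
Annual escrow total = $4,859.76
Per month = $4,859.76 / 12 = $404.98

$404.98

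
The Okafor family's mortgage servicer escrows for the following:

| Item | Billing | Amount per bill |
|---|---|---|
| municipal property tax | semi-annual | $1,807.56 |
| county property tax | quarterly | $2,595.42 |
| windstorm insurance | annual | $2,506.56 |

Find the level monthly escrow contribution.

$1,375.28

Municipal property tax = $1,807.56 × 2 = $3,615.12/yr
County property tax = $2,595.42 × 4 = $10,381.68/yr
Windstorm insurance = $2,506.56/yr
Total annual escrow = $3,615.12 + $10,381.68 + $2,506.56 = $16,503.36
Monthly escrow = $16,503.36 ÷ 12 = $1,375.28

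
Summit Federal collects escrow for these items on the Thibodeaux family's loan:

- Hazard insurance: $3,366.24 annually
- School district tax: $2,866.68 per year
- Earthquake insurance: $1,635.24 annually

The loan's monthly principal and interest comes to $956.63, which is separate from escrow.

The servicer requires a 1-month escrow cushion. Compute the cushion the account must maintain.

$655.68

Hazard insurance = $3,366.24 per year
School district tax = $2,866.68 per year
Earthquake insurance = $1,635.24 per year
Total annual escrow = $3,366.24 + $2,866.68 + $1,635.24 = $7,868.16
Monthly escrow = $7,868.16 / 12 = $655.68
Reserve = 1 × $655.68 = $655.68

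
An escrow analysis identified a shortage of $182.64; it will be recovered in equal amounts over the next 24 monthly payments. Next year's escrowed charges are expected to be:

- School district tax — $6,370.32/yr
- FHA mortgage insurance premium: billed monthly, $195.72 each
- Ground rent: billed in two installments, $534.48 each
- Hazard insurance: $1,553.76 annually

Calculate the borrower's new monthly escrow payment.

$952.75

School district tax = $6,370.32
FHA mortgage insurance premium = $195.72 × 12 = $2,348.64
Ground rent = $534.48 × 2 = $1,068.96
Hazard insurance = $1,553.76
Yearly total = $6,370.32 + $2,348.64 + $1,068.96 + $1,553.76 = $11,341.68
Per month = $11,341.68 / 12 = $945.14
Shortage per month = $182.64 ÷ 24 = $7.61
Adjusted monthly = $945.14 + $7.61 = $952.75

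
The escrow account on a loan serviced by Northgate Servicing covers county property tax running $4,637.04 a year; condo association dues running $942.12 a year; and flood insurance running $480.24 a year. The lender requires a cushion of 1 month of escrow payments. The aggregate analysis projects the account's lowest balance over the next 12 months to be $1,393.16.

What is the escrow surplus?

$888.21

County property tax: $4,637.04 annually
Condo association dues: $942.12 annually
Flood insurance: $480.24 annually
Annual escrow total = $6,059.40
Base monthly escrow = $6,059.40 / 12 = $504.95
Required reserve = 1 × $504.95 = $504.95
Excess over cushion: $1,393.16 − $504.95 = $888.21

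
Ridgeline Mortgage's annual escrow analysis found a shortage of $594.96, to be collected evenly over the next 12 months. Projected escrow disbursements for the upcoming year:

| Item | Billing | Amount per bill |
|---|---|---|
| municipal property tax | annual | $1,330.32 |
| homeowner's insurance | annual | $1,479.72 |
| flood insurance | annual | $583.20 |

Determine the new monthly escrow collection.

Municipal property tax = $1,330.32 per year
Homeowner's insurance = $1,479.72 per year
Flood insurance = $583.20 per year
Total per year = $1,330.32 + $1,479.72 + $583.20 = $3,393.24
Monthly = $3,393.24 ÷ 12 = $282.77
Shortage spread = $594.96 ÷ 12 = $49.58/mo
Adjusted monthly = $282.77 + $49.58 = $332.35

$332.35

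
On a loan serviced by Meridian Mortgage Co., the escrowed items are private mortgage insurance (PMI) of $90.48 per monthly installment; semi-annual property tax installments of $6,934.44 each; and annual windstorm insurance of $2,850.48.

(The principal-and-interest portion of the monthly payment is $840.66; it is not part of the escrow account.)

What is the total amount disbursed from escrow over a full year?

Private mortgage insurance (PMI): $90.48 × 12 = $1,085.76
Property tax: $6,934.44 × 2 = $13,868.88
Windstorm insurance: $2,850.48
Annual escrow total = $1,085.76 + $13,868.88 + $2,850.48 = $17,805.12

$17,805.12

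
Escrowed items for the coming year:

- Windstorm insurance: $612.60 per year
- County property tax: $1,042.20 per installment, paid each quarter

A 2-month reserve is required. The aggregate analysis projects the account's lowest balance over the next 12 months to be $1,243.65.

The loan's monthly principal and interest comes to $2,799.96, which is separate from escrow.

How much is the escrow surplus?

Windstorm insurance: $612.60
County property tax: $1,042.20 × 4 = $4,168.80
Annual escrow total = $612.60 + $4,168.80 = $4,781.40
Base monthly escrow = $4,781.40 ÷ 12 = $398.45
Required reserve = 2 × $398.45 = $796.90
Surplus = $1,243.65 − $796.90 = $446.75

$446.75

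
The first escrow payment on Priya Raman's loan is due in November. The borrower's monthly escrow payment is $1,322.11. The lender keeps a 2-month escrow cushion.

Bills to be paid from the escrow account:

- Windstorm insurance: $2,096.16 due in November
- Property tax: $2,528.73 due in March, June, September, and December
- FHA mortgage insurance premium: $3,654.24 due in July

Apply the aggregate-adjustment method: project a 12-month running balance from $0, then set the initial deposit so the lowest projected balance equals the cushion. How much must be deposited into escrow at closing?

$4,624.89

Cushion = 2 × $1,322.11 = $2,644.22
Trial balance (start $0, +$1,322.11 each month, − disbursements):
  Nov: +$1,322.11 − $2,096.16 → -$774.05
  Dec: +$1,322.11 − $2,528.73 → -$1,980.67
  Jan: +$1,322.11 → -$658.56
  Feb: +$1,322.11 → $663.55
  Mar: +$1,322.11 − $2,528.73 → -$543.07
  Apr: +$1,322.11 → $779.04
  May: +$1,322.11 → $2,101.15
  Jun: +$1,322.11 − $2,528.73 → $894.53
  Jul: +$1,322.11 − $3,654.24 → -$1,437.60
  Aug: +$1,322.11 → -$115.49
  Sep: +$1,322.11 − $2,528.73 → -$1,322.11
  Oct: +$1,322.11 → $0.00
Lowest trial balance = -$1,980.67 (Dec)
Initial deposit = cushion − low point = $2,644.22 − (-$1,980.67) = $4,624.89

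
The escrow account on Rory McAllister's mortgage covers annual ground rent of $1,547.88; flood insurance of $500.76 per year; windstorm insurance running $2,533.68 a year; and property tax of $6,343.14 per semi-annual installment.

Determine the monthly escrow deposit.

Ground rent: $1,547.88 per year
Flood insurance: $500.76 per year
Windstorm insurance: $2,533.68 per year
Property tax: $6,343.14 × 2 = $12,686.28 per year
Annual escrow total = $1,547.88 + $500.76 + $2,533.68 + $12,686.28 = $17,268.60
Monthly escrow = $17,268.60 / 12 = $1,439.05

$1,439.05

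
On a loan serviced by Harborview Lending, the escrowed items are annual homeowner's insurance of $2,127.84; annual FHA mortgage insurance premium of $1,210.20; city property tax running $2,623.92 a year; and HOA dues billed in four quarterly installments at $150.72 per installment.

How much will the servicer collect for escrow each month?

Homeowner's insurance — $2,127.84
FHA mortgage insurance premium — $1,210.20
City property tax — $2,623.92
HOA dues — $150.72 × 4 = $602.88
Yearly total = $2,127.84 + $1,210.20 + $2,623.92 + $602.88 = $6,564.84
Monthly escrow = $6,564.84 ÷ 12 = $547.07

$547.07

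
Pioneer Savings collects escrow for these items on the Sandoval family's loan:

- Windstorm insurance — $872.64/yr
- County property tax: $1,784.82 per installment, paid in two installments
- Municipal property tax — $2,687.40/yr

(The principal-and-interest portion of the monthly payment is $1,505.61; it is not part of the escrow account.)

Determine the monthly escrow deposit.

$594.14

Windstorm insurance — $872.64/yr
County property tax — $1,784.82 × 2 = $3,569.64/yr
Municipal property tax — $2,687.40/yr
Total per year = $7,129.68
Per month = $7,129.68 ÷ 12 = $594.14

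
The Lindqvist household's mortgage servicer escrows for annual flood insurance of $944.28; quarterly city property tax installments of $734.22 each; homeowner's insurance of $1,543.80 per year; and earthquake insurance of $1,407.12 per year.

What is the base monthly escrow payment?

$569.34

Flood insurance — $944.28
City property tax — $734.22 × 4 = $2,936.88
Homeowner's insurance — $1,543.80
Earthquake insurance — $1,407.12
Annual escrow total = $944.28 + $2,936.88 + $1,543.80 + $1,407.12 = $6,832.08
Per month = $6,832.08 ÷ 12 = $569.34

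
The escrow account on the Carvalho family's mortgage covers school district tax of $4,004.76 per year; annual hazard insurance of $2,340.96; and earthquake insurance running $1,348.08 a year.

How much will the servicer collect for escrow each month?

School district tax: $4,004.76/yr
Hazard insurance: $2,340.96/yr
Earthquake insurance: $1,348.08/yr
Total per year = $4,004.76 + $2,340.96 + $1,348.08 = $7,693.80
Per month = $7,693.80 / 12 = $641.15

$641.15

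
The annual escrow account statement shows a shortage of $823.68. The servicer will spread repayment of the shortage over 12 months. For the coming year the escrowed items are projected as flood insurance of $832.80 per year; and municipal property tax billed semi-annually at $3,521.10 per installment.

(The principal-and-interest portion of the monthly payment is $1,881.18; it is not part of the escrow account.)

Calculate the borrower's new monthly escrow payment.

$724.89

Flood insurance = $832.80
Municipal property tax = $3,521.10 × 2 = $7,042.20
Annual escrow total = $832.80 + $7,042.20 = $7,875.00
Per month = $7,875.00 / 12 = $656.25
Monthly shortage recovery: $823.68 / 12 = $68.64
New monthly escrow = $656.25 + $68.64 = $724.89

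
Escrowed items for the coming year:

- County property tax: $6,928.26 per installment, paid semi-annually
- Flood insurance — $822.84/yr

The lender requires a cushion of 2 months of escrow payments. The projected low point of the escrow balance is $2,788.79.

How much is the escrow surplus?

County property tax = $6,928.26 × 2 = $13,856.52 annually
Flood insurance = $822.84 annually
Total per year = $14,679.36
Per month = $14,679.36 ÷ 12 = $1,223.28
Required reserve = 2 × $1,223.28 = $2,446.56
Excess over cushion: $2,788.79 − $2,446.56 = $342.23

$342.23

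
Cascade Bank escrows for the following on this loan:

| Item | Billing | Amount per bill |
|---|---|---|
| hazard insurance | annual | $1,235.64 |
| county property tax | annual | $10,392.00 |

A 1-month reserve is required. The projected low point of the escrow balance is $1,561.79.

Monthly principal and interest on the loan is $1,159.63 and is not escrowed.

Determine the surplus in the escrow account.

Hazard insurance — $1,235.64/yr
County property tax — $10,392.00/yr
Combined annual = $1,235.64 + $10,392.00 = $11,627.64
Monthly = $11,627.64 / 12 = $968.97
Required reserve = 1 × $968.97 = $968.97
Excess over cushion: $1,561.79 − $968.97 = $592.82

$592.82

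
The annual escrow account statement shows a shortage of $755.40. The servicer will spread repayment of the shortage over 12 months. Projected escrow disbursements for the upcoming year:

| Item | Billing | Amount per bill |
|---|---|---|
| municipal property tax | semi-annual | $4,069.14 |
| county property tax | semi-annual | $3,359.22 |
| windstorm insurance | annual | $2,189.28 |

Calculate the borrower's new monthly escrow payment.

$1,483.45

Municipal property tax = $4,069.14 × 2 = $8,138.28 annually
County property tax = $3,359.22 × 2 = $6,718.44 annually
Windstorm insurance = $2,189.28 annually
Total per year = $17,046.00
Monthly escrow = $17,046.00 ÷ 12 = $1,420.50
Shortage spread = $755.40 / 12 = $62.95/mo
New monthly escrow = $1,420.50 + $62.95 = $1,483.45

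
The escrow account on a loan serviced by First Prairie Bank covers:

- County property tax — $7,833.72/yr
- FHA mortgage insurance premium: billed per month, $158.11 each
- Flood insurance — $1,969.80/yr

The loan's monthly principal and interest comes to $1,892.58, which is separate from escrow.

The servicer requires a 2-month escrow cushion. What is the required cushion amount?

County property tax: $7,833.72/yr
FHA mortgage insurance premium: $158.11 × 12 = $1,897.32/yr
Flood insurance: $1,969.80/yr
Combined annual = $7,833.72 + $1,897.32 + $1,969.80 = $11,700.84
Base monthly escrow = $11,700.84 / 12 = $975.07
Cushion = 2 × $975.07 = $1,950.14

$1,950.14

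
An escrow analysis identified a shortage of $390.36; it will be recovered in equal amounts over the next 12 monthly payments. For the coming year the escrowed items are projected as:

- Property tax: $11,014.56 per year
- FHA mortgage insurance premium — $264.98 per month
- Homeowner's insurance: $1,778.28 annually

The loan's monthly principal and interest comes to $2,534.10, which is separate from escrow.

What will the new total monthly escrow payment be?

Property tax — $11,014.56
FHA mortgage insurance premium — $264.98 × 12 = $3,179.76
Homeowner's insurance — $1,778.28
Total annual escrow = $15,972.60
Monthly escrow = $15,972.60 / 12 = $1,331.05
Monthly shortage recovery: $390.36 ÷ 12 = $32.53
Adjusted monthly = $1,331.05 + $32.53 = $1,363.58

$1,363.58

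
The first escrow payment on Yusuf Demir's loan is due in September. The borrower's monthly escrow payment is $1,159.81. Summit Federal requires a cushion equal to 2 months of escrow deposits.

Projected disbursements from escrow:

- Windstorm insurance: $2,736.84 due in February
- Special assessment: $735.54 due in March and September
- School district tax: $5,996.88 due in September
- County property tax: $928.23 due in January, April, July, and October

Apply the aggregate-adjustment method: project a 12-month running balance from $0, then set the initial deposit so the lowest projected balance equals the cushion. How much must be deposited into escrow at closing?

Cushion = 2 × $1,159.81 = $2,319.62
Trial balance (start $0, +$1,159.81 each month, − disbursements):
  Sep: +$1,159.81 − $6,732.42 → -$5,572.61
  Oct: +$1,159.81 − $928.23 → -$5,341.03
  Nov: +$1,159.81 → -$4,181.22
  Dec: +$1,159.81 → -$3,021.41
  Jan: +$1,159.81 − $928.23 → -$2,789.83
  Feb: +$1,159.81 − $2,736.84 → -$4,366.86
  Mar: +$1,159.81 − $735.54 → -$3,942.59
  Apr: +$1,159.81 − $928.23 → -$3,711.01
  May: +$1,159.81 → -$2,551.20
  Jun: +$1,159.81 → -$1,391.39
  Jul: +$1,159.81 − $928.23 → -$1,159.81
  Aug: +$1,159.81 → $0.00
Lowest trial balance = -$5,572.61 (Sep)
Initial deposit = cushion − low point = $2,319.62 − (-$5,572.61) = $7,892.23

$7,892.23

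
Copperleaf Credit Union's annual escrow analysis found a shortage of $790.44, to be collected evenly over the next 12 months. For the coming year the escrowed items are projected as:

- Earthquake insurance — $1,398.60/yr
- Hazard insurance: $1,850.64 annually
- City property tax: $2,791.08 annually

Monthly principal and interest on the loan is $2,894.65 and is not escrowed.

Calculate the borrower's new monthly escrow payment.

$569.23

Earthquake insurance = $1,398.60/yr
Hazard insurance = $1,850.64/yr
City property tax = $2,791.08/yr
Total annual escrow = $1,398.60 + $1,850.64 + $2,791.08 = $6,040.32
Base monthly escrow = $6,040.32 / 12 = $503.36
Shortage per month = $790.44 / 12 = $65.87
New monthly escrow = $503.36 + $65.87 = $569.23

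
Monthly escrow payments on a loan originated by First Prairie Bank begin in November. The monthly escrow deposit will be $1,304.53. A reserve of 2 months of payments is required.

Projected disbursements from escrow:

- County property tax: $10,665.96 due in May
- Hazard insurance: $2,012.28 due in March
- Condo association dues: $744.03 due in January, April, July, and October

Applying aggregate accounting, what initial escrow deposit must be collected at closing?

$7,643.65

Cushion = 2 × $1,304.53 = $2,609.06
Trial balance (start $0, +$1,304.53 each month, − disbursements):
  Nov: +$1,304.53 → $1,304.53
  Dec: +$1,304.53 → $2,609.06
  Jan: +$1,304.53 − $744.03 → $3,169.56
  Feb: +$1,304.53 → $4,474.09
  Mar: +$1,304.53 − $2,012.28 → $3,766.34
  Apr: +$1,304.53 − $744.03 → $4,326.84
  May: +$1,304.53 − $10,665.96 → -$5,034.59
  Jun: +$1,304.53 → -$3,730.06
  Jul: +$1,304.53 − $744.03 → -$3,169.56
  Aug: +$1,304.53 → -$1,865.03
  Sep: +$1,304.53 → -$560.50
  Oct: +$1,304.53 − $744.03 → $0.00
Lowest trial balance = -$5,034.59 (May)
Initial deposit = cushion − low point = $2,609.06 − (-$5,034.59) = $7,643.65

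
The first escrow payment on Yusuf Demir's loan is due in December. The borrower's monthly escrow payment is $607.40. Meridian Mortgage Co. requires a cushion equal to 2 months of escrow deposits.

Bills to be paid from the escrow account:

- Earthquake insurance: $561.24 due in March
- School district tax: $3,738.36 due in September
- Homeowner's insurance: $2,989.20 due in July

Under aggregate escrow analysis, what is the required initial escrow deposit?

Cushion = 2 × $607.40 = $1,214.80
Trial balance (start $0, +$607.40 each month, − disbursements):
  Dec: +$607.40 → $607.40
  Jan: +$607.40 → $1,214.80
  Feb: +$607.40 → $1,822.20
  Mar: +$607.40 − $561.24 → $1,868.36
  Apr: +$607.40 → $2,475.76
  May: +$607.40 → $3,083.16
  Jun: +$607.40 → $3,690.56
  Jul: +$607.40 − $2,989.20 → $1,308.76
  Aug: +$607.40 → $1,916.16
  Sep: +$607.40 − $3,738.36 → -$1,214.80
  Oct: +$607.40 → -$607.40
  Nov: +$607.40 → $0.00
Lowest trial balance = -$1,214.80 (Sep)
Initial deposit = cushion − low point = $1,214.80 − (-$1,214.80) = $2,429.60

$2,429.60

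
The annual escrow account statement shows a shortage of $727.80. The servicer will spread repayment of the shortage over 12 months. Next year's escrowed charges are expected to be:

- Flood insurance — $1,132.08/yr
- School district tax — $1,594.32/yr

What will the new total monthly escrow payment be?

$287.85

Flood insurance = $1,132.08
School district tax = $1,594.32
Total annual escrow = $1,132.08 + $1,594.32 = $2,726.40
Monthly escrow = $2,726.40 ÷ 12 = $227.20
Shortage spread = $727.80 ÷ 12 = $60.65/mo
Adjusted monthly = $227.20 + $60.65 = $287.85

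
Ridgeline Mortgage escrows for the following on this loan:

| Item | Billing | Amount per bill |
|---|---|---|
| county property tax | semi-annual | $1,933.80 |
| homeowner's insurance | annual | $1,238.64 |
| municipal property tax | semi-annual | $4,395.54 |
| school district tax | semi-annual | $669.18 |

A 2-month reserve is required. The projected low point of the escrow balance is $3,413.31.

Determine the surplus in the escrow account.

County property tax — $1,933.80 × 2 = $3,867.60 per year
Homeowner's insurance — $1,238.64 per year
Municipal property tax — $4,395.54 × 2 = $8,791.08 per year
School district tax — $669.18 × 2 = $1,338.36 per year
Combined annual = $3,867.60 + $1,238.64 + $8,791.08 + $1,338.36 = $15,235.68
Monthly escrow = $15,235.68 ÷ 12 = $1,269.64
Required cushion = 2 × $1,269.64 = $2,539.28
Surplus = $3,413.31 − $2,539.28 = $874.03

$874.03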